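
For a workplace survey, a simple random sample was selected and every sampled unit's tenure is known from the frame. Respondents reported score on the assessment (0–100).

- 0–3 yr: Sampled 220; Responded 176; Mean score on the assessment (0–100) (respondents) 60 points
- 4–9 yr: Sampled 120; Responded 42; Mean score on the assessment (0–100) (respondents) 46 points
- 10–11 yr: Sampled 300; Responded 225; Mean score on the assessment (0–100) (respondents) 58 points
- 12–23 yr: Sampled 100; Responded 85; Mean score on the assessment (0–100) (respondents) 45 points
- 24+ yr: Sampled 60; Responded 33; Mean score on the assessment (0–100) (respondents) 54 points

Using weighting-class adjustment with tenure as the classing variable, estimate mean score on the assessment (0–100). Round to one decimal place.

54.8

Class response rates: 0–3 yr 176/220 = 80%, 4–9 yr 42/120 = 35%, 10–11 yr 225/300 = 75%, 12–23 yr 85/100 = 85%, 24+ yr 33/60 = 55%.
Each respondent's weight = sampled/responded in their class; summing within a class gives n_sampled, so:
  0–3 yr: 220 × 60 = 13,200
  4–9 yr: 120 × 46 = 5520
  10–11 yr: 300 × 58 = 17,400
  12–23 yr: 100 × 45 = 4500
  24+ yr: 60 × 54 = 3240
Adjusted estimate = 43,860 / 800 = 54.825 → 54.8.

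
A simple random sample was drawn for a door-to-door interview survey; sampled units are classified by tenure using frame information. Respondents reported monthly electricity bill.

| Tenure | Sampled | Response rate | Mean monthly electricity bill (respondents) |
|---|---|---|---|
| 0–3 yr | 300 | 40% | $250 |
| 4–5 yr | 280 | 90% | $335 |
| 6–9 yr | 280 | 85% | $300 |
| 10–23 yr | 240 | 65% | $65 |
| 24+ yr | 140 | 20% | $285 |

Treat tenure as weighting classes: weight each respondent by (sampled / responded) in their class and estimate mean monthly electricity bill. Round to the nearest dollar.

Inverse-response-rate weighting restores each class to its sampled count, so class totals weight by n_sampled:
  0–3 yr: 300 × 250 = 75,000
  4–5 yr: 280 × 335 = 93,800
  6–9 yr: 280 × 300 = 84,000
  10–23 yr: 240 × 65 = 15,600
  24+ yr: 140 × 285 = 39,900
Adjusted estimate = 308,300 / 1,240 = 248.629 → $249.

$249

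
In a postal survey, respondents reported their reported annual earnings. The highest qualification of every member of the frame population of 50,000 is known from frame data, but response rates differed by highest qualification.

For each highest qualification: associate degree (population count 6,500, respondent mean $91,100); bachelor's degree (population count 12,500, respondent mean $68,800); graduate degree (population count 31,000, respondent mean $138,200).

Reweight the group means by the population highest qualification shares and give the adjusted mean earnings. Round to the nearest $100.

Each cell contributes population-share × respondent value:
  associate degree: (6,500/50,000) × 91,100 = 11,843
  bachelor's degree: (12,500/50,000) × 68,800 = 17,200
  graduate degree: (31,000/50,000) × 138,200 = 85,684
Post-stratified estimate = 114,727 → $114,700.

$114,700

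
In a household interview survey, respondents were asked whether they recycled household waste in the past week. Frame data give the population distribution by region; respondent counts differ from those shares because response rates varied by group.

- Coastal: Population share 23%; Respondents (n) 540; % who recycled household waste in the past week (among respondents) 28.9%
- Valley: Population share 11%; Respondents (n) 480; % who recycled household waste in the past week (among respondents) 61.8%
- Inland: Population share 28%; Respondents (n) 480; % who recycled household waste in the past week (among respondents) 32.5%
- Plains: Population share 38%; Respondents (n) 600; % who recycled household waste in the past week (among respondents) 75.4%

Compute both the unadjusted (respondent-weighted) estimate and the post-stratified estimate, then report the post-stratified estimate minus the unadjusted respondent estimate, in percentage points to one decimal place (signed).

Naive respondent-only estimate (weights = respondent counts):
  (540/2100)×28.9 + (480/2100)×61.8 + (480/2100)×32.5 + (600/2100)×75.4 = 50.5286%
Reweighting by population region shares:
  0.23×28.9 + 0.11×61.8 + 0.28×32.5 + 0.38×75.4 = 51.197%
Difference = 51.197 − 50.5286 = 0.6684 pp.

+0.7 percentage points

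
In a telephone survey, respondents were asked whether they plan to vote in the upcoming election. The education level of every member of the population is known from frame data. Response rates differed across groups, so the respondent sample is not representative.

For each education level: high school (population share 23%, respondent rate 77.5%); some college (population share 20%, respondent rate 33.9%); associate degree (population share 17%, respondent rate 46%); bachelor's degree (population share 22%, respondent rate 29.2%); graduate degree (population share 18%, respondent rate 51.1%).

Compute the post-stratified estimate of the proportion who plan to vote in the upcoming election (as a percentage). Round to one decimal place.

Weight each group's respondent value by its population share:
  high school: 0.23 × 77.5 = 17.825
  some college: 0.2 × 33.9 = 6.78
  associate degree: 0.17 × 46 = 7.82
  bachelor's degree: 0.22 × 29.2 = 6.424
  graduate degree: 0.18 × 51.1 = 9.198
Post-stratified estimate = 48.047 → 48.0%.

48.0%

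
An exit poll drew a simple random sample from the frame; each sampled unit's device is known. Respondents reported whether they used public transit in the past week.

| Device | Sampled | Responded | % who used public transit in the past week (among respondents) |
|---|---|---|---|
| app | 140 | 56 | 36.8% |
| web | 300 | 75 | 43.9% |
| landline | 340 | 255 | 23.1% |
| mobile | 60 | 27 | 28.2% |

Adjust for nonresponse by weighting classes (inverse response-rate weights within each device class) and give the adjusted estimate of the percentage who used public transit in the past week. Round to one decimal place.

Class response rates: app 56/140 = 40%, web 75/300 = 25%, landline 255/340 = 75%, mobile 27/60 = 45%.
Weighting each respondent by the inverse class response rate inflates each class back to its sampled size, so the class weight is n_sampled:
  app: 140 × 36.8 = 5152
  web: 300 × 43.9 = 13,170
  landline: 340 × 23.1 = 7854
  mobile: 60 × 28.2 = 1692
Adjusted estimate = 27,868 / 840 = 33.1762 → 33.2%.

33.2%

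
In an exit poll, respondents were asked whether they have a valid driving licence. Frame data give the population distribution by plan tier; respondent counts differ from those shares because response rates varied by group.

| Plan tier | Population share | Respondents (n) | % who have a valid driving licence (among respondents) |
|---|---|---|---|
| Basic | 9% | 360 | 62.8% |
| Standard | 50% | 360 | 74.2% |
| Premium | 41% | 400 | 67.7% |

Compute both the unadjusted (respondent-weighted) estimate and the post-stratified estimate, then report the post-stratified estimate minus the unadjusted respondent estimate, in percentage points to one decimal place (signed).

Without adjustment, the pooled respondent share is:
  (360/1120)×62.8 + (360/1120)×74.2 + (400/1120)×67.7 = 68.2143%
Reweighting by population plan tier shares:
  0.09×62.8 + 0.5×74.2 + 0.41×67.7 = 70.509%
Difference = 70.509 − 68.2143 = 2.2947 pp.

+2.3 percentage points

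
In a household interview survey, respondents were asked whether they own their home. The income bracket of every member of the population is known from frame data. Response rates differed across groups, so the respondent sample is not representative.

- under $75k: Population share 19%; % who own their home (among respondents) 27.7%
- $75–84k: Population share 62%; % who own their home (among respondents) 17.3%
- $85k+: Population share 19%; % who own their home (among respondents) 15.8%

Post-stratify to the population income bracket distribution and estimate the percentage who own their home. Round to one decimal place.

19.0%

Post-stratification weights by population share, not respondent share:
  under $75k: 0.19 × 27.7 = 5.263
  $75–84k: 0.62 × 17.3 = 10.726
  $85k+: 0.19 × 15.8 = 3.002
Post-stratified estimate = 18.991 → 19.0%.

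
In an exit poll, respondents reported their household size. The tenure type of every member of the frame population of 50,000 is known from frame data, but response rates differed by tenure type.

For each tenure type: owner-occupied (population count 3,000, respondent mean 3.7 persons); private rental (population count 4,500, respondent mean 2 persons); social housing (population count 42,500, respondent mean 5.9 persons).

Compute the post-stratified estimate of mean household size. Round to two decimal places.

Post-stratification weights by population share, not respondent share:
  owner-occupied: (3,000/50,000) × 3.7 = 0.222
  private rental: (4,500/50,000) × 2 = 0.18
  social housing: (42,500/50,000) × 5.9 = 5.015
Post-stratified estimate = 5.417 → 5.42.

5.42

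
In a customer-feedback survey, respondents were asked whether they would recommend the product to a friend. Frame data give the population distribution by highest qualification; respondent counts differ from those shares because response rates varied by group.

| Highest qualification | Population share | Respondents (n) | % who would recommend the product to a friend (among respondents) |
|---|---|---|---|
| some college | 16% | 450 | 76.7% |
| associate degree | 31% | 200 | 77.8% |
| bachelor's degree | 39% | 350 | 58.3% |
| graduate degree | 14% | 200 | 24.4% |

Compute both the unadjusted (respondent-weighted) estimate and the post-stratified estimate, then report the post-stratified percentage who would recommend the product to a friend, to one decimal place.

62.5%

Unadjusted (pooled respondent) estimate weights by respondent counts:
  (450/1200)×76.7 + (200/1200)×77.8 + (350/1200)×58.3 + (200/1200)×24.4 = 62.8%
Post-stratified estimate weights by population shares:
  0.16×76.7 + 0.31×77.8 + 0.39×58.3 + 0.14×24.4 = 62.543%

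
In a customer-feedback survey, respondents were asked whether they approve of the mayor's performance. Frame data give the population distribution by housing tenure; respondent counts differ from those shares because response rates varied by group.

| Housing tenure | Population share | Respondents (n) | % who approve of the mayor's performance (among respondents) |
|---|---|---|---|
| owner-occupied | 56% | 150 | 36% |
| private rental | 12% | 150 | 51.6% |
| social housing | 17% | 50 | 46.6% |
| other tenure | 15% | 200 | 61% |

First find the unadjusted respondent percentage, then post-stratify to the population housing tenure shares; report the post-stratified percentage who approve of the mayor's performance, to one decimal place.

43.4%

Naive respondent-only estimate (weights = respondent counts):
  (150/550)×36 + (150/550)×51.6 + (50/550)×46.6 + (200/550)×61 = 50.3091%
Post-stratified estimate weights by population shares:
  0.56×36 + 0.12×51.6 + 0.17×46.6 + 0.15×61 = 43.424%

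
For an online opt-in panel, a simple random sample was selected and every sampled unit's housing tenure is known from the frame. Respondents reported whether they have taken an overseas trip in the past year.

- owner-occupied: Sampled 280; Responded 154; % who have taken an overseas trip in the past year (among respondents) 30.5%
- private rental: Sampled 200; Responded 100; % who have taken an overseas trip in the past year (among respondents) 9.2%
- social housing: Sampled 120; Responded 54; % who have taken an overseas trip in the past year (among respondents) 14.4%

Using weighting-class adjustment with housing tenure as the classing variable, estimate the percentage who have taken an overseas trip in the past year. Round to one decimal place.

20.2%

Class response rates: owner-occupied 154/280 = 55%, private rental 100/200 = 50%, social housing 54/120 = 45%.
With weight = n_sampled/n_responded per class, the weighted class total is n_sampled:
  owner-occupied: 280 × 30.5 = 8540
  private rental: 200 × 9.2 = 1840
  social housing: 120 × 14.4 = 1728
Adjusted estimate = 12,108 / 600 = 20.18 → 20.2%.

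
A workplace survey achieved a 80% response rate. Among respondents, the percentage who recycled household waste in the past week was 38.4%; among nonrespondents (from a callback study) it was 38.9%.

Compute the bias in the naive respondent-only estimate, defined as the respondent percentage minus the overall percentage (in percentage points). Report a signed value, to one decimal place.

-0.1 percentage points

Nonresponse fraction = 1 − 0.8 = 0.2.
Bias = (nonresponse fraction) × (respondent percentage − nonrespondent percentage)
     = 0.2 × (38.4 − 38.9) = 0.2 × -0.5 = -0.1.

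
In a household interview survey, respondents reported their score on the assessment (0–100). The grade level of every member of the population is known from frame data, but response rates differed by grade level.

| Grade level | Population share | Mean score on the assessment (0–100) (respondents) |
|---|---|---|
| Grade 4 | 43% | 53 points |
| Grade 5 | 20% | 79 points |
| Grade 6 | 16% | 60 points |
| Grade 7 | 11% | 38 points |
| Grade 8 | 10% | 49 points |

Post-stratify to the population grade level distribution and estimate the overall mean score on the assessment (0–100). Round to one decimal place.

57.3

Each cell contributes population-share × respondent value:
  Grade 4: 0.43 × 53 = 22.79
  Grade 5: 0.2 × 79 = 15.8
  Grade 6: 0.16 × 60 = 9.6
  Grade 7: 0.11 × 38 = 4.18
  Grade 8: 0.1 × 49 = 4.9
Post-stratified estimate = 57.27 → 57.3.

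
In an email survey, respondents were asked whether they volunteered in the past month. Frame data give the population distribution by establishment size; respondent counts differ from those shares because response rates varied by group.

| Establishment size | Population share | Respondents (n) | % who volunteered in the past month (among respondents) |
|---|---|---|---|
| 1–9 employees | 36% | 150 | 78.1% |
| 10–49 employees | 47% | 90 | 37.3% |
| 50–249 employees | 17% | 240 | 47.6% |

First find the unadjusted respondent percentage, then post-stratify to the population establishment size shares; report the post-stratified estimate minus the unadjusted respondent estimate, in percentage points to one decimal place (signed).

Unadjusted (pooled respondent) estimate weights by respondent counts:
  (150/480)×78.1 + (90/480)×37.3 + (240/480)×47.6 = 55.2%
Post-stratified estimate weights by population shares:
  0.36×78.1 + 0.47×37.3 + 0.17×47.6 = 53.739%
Difference = 53.739 − 55.2 = -1.461 pp.

-1.5 percentage points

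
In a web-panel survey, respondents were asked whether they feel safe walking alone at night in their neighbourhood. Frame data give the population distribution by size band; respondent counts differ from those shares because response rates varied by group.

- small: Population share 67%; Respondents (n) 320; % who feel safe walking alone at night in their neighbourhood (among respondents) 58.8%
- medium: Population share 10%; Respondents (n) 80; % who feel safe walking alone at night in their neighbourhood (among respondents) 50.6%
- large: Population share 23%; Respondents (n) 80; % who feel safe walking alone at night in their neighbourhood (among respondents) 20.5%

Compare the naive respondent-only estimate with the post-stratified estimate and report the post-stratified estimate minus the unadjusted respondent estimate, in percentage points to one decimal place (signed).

-1.9 percentage points

Unadjusted (pooled respondent) estimate weights by respondent counts:
  (320/480)×58.8 + (80/480)×50.6 + (80/480)×20.5 = 51.05%
Post-stratifying to population shares instead:
  0.67×58.8 + 0.1×50.6 + 0.23×20.5 = 49.171%
Difference = 49.171 − 51.05 = -1.879 pp.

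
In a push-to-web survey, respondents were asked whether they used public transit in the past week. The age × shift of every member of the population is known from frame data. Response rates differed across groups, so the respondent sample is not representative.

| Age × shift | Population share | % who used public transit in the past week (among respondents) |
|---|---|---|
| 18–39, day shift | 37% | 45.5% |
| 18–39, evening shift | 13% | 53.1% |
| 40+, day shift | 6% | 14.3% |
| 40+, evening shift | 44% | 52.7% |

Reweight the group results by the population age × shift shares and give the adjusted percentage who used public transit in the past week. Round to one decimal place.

Each cell contributes population-share × respondent value:
  18–39, day shift: 0.37 × 45.5 = 16.835
  18–39, evening shift: 0.13 × 53.1 = 6.903
  40+, day shift: 0.06 × 14.3 = 0.858
  40+, evening shift: 0.44 × 52.7 = 23.188
Post-stratified estimate = 47.784 → 47.8%.

47.8%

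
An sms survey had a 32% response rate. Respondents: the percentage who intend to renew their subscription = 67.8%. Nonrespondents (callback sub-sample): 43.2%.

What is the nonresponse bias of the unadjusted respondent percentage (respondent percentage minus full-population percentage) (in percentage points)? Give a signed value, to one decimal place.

+16.7 percentage points

Nonresponse fraction = 1 − 0.32 = 0.68.
Bias = (nonresponse fraction) × (respondent percentage − nonrespondent percentage)
     = 0.68 × (67.8 − 43.2) = 0.68 × 24.6 = 16.728.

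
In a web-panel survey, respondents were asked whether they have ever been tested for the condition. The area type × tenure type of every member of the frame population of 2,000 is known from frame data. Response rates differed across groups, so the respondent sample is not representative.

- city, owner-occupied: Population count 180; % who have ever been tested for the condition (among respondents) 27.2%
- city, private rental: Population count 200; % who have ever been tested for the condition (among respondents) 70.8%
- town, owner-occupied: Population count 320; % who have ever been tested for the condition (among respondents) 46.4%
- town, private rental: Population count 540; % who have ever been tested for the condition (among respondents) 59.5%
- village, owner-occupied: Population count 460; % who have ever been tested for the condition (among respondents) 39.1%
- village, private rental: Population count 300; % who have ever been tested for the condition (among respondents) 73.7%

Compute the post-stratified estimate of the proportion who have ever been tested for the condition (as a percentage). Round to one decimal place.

53.1%

Reweight to the known area type × tenure type distribution:
  city, owner-occupied: (180/2,000) × 27.2 = 2.448
  city, private rental: (200/2,000) × 70.8 = 7.08
  town, owner-occupied: (320/2,000) × 46.4 = 7.424
  town, private rental: (540/2,000) × 59.5 = 16.065
  village, owner-occupied: (460/2,000) × 39.1 = 8.993
  village, private rental: (300/2,000) × 73.7 = 11.055
Post-stratified estimate = 53.065 → 53.1%.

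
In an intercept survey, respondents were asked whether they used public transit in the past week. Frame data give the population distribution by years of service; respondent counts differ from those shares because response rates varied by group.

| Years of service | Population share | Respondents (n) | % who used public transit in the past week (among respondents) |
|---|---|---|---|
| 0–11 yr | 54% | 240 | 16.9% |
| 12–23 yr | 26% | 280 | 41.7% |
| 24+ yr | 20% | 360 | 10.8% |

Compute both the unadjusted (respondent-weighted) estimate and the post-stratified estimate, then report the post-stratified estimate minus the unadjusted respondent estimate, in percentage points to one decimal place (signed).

-0.2 percentage points

Unadjusted (pooled respondent) estimate weights by respondent counts:
  (240/880)×16.9 + (280/880)×41.7 + (360/880)×10.8 = 22.2955%
Reweighting by population years of service shares:
  0.54×16.9 + 0.26×41.7 + 0.2×10.8 = 22.128%
Difference = 22.128 − 22.2955 = -0.1675 pp.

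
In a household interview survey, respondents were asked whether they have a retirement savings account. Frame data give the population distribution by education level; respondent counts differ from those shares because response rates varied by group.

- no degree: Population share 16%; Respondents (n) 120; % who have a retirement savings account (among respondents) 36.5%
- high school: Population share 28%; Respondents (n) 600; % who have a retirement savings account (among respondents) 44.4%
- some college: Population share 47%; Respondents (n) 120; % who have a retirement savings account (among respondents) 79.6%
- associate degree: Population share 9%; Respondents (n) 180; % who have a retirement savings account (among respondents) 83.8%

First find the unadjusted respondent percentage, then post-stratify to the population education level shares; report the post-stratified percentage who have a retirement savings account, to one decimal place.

Without adjustment, the pooled respondent share is:
  (120/1020)×36.5 + (600/1020)×44.4 + (120/1020)×79.6 + (180/1020)×83.8 = 54.5647%
Reweighting by population education level shares:
  0.16×36.5 + 0.28×44.4 + 0.47×79.6 + 0.09×83.8 = 63.226%

63.2%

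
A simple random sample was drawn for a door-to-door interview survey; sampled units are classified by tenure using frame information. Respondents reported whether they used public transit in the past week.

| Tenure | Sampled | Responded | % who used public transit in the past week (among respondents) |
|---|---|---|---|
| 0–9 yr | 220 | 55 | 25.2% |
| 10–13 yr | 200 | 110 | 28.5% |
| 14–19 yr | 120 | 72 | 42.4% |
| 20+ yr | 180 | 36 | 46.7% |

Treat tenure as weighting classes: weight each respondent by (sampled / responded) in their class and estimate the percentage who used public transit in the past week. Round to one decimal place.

Class response rates: 0–9 yr 55/220 = 25%, 10–13 yr 110/200 = 55%, 14–19 yr 72/120 = 60%, 20+ yr 36/180 = 20%.
Weighting each respondent by the inverse class response rate inflates each class back to its sampled size, so the class weight is n_sampled:
  0–9 yr: 220 × 25.2 = 5544
  10–13 yr: 200 × 28.5 = 5700
  14–19 yr: 120 × 42.4 = 5088
  20+ yr: 180 × 46.7 = 8406
Adjusted estimate = 24,738 / 720 = 34.3583 → 34.4%.

34.4%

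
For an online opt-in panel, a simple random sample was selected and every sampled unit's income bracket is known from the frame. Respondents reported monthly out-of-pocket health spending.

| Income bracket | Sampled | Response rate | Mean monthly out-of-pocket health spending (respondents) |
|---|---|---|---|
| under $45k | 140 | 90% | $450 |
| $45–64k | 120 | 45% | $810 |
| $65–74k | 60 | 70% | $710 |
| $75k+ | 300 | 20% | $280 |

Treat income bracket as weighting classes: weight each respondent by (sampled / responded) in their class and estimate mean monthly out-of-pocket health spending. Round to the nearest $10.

Inverse-response-rate weighting restores each class to its sampled count, so class totals weight by n_sampled:
  under $45k: 140 × 450 = 63,000
  $45–64k: 120 × 810 = 97,200
  $65–74k: 60 × 710 = 42,600
  $75k+: 300 × 280 = 84,000
Adjusted estimate = 286,800 / 620 = 462.581 → $460.

$460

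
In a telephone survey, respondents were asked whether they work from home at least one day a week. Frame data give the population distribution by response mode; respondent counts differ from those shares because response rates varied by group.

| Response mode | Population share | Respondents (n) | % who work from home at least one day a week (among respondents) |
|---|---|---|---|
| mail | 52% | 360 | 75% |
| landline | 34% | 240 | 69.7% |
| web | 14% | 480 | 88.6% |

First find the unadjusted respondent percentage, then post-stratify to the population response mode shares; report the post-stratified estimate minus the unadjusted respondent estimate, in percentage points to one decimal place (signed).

-4.8 percentage points

Without adjustment, the pooled respondent share is:
  (360/1080)×75 + (240/1080)×69.7 + (480/1080)×88.6 = 79.8667%
Post-stratifying to population shares instead:
  0.52×75 + 0.34×69.7 + 0.14×88.6 = 75.102%
Difference = 75.102 − 79.8667 = -4.7647 pp.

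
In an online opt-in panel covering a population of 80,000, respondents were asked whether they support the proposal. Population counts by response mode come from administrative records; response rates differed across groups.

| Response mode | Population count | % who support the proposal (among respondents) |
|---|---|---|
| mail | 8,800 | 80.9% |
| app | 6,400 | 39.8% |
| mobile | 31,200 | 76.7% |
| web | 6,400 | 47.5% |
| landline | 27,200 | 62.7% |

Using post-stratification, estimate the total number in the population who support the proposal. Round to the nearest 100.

Each cell contributes its population count × the respondent rate:
  mail: 8,800 × 80.9% = 7119.2
  app: 6,400 × 39.8% = 2547.2
  mobile: 31,200 × 76.7% = 23930.4
  web: 6,400 × 47.5% = 3040
  landline: 27,200 × 62.7% = 17054.4
Estimated total = 53691.2 → 53,700.

53,700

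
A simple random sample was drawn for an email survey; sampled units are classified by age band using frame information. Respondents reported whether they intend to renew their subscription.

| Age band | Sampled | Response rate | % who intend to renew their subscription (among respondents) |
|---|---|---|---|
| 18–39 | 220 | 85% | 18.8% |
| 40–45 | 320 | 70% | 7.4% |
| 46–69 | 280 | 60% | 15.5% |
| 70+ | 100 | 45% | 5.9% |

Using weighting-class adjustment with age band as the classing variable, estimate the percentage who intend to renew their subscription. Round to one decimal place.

With weight = n_sampled/n_responded per class, the weighted class total is n_sampled:
  18–39: 220 × 18.8 = 4136
  40–45: 320 × 7.4 = 2368
  46–69: 280 × 15.5 = 4340
  70+: 100 × 5.9 = 590
Adjusted estimate = 11,434 / 920 = 12.4283 → 12.4%.

12.4%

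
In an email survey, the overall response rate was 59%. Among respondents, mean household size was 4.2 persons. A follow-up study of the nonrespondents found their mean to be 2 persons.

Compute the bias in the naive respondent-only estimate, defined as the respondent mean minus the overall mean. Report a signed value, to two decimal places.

+0.90

Nonresponse fraction = 1 − 0.59 = 0.41.
Bias = (nonresponse fraction) × (respondent mean − nonrespondent mean)
     = 0.41 × (4.2 − 2) = 0.41 × 2.2 = 0.902.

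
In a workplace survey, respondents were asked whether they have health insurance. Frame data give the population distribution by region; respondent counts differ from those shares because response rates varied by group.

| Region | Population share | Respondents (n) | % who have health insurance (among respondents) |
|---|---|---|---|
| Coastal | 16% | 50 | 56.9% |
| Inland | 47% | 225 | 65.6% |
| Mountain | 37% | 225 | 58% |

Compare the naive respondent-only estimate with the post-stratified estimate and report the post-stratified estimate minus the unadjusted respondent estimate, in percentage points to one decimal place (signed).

+0.1 percentage points

Without adjustment, the pooled respondent share is:
  (50/500)×56.9 + (225/500)×65.6 + (225/500)×58 = 61.31%
Reweighting by population region shares:
  0.16×56.9 + 0.47×65.6 + 0.37×58 = 61.396%
Difference = 61.396 − 61.31 = 0.086 pp.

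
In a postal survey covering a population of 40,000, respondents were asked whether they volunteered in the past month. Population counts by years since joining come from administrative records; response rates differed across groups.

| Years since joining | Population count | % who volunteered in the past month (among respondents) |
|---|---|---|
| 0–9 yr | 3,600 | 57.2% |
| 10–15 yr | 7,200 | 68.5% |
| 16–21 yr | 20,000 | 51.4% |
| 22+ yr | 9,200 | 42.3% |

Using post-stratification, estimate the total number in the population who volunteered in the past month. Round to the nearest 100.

Apply each group's respondent rate to its population count:
  0–9 yr: 3,600 × 57.2% = 2059.2
  10–15 yr: 7,200 × 68.5% = 4932
  16–21 yr: 20,000 × 51.4% = 10,280
  22+ yr: 9,200 × 42.3% = 3891.6
Estimated total = 21162.8 → 21,200.

21,200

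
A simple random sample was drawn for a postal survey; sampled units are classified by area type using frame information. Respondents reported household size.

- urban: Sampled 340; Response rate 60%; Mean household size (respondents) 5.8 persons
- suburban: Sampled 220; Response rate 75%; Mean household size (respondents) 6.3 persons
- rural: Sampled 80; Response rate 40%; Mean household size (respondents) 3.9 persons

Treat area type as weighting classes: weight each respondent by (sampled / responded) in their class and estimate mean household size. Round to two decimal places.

Each respondent's weight = sampled/responded in their class; summing within a class gives n_sampled, so:
  urban: 340 × 5.8 = 1972
  suburban: 220 × 6.3 = 1386
  rural: 80 × 3.9 = 312
Adjusted estimate = 3670 / 640 = 5.73438 → 5.73.

5.73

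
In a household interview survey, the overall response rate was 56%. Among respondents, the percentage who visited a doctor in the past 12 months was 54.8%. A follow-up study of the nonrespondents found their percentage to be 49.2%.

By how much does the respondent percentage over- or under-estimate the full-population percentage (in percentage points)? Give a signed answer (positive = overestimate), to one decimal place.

+2.5 percentage points

Nonresponse fraction = 1 − 0.56 = 0.44.
Bias = (nonresponse fraction) × (respondent percentage − nonrespondent percentage)
     = 0.44 × (54.8 − 49.2) = 0.44 × 5.6 = 2.464.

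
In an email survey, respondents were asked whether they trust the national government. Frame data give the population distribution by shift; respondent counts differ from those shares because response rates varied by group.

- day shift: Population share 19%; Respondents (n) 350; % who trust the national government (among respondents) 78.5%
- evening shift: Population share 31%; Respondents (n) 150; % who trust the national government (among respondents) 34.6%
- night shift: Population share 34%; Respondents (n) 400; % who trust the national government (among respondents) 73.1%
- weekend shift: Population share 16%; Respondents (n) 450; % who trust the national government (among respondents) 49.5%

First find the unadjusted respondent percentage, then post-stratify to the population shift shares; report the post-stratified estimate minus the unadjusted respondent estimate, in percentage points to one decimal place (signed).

-3.9 percentage points

Without adjustment, the pooled respondent share is:
  (350/1350)×78.5 + (150/1350)×34.6 + (400/1350)×73.1 + (450/1350)×49.5 = 62.3556%
Post-stratifying to population shares instead:
  0.19×78.5 + 0.31×34.6 + 0.34×73.1 + 0.16×49.5 = 58.415%
Difference = 58.415 − 62.3556 = -3.9406 pp.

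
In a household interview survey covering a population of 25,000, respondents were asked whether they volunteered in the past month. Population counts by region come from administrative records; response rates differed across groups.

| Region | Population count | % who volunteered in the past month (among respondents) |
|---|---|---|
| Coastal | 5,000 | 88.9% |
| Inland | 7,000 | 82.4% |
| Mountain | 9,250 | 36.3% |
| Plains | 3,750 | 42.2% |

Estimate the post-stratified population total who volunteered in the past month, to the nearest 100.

15,200

Each cell contributes its population count × the respondent rate:
  Coastal: 5,000 × 88.9% = 4445
  Inland: 7,000 × 82.4% = 5768
  Mountain: 9,250 × 36.3% = 3357.75
  Plains: 3,750 × 42.2% = 1582.5
Estimated total = 15153.2 → 15,200.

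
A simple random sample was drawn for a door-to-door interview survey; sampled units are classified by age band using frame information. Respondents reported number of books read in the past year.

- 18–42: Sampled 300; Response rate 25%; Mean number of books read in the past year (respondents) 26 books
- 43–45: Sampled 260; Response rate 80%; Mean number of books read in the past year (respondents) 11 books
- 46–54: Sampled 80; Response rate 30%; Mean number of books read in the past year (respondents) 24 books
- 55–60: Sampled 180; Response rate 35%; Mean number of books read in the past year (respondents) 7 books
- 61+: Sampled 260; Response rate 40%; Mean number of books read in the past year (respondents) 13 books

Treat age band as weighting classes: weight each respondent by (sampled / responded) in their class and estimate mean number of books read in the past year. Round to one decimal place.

15.9

Inverse-response-rate weighting restores each class to its sampled count, so class totals weight by n_sampled:
  18–42: 300 × 26 = 7800
  43–45: 260 × 11 = 2860
  46–54: 80 × 24 = 1920
  55–60: 180 × 7 = 1260
  61+: 260 × 13 = 3380
Adjusted estimate = 17,220 / 1,080 = 15.9444 → 15.9.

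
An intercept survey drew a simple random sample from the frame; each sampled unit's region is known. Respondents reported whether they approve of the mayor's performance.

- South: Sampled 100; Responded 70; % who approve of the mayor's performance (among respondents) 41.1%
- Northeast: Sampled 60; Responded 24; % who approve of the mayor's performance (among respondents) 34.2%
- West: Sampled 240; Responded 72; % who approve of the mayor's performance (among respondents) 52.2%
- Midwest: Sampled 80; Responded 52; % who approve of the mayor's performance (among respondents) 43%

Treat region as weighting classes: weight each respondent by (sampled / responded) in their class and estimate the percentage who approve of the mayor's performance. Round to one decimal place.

Class response rates: South 70/100 = 70%, Northeast 24/60 = 40%, West 72/240 = 30%, Midwest 52/80 = 65%.
With weight = n_sampled/n_responded per class, the weighted class total is n_sampled:
  South: 100 × 41.1 = 4110
  Northeast: 60 × 34.2 = 2052
  West: 240 × 52.2 = 12,528
  Midwest: 80 × 43 = 3440
Adjusted estimate = 22,130 / 480 = 46.1042 → 46.1%.

46.1%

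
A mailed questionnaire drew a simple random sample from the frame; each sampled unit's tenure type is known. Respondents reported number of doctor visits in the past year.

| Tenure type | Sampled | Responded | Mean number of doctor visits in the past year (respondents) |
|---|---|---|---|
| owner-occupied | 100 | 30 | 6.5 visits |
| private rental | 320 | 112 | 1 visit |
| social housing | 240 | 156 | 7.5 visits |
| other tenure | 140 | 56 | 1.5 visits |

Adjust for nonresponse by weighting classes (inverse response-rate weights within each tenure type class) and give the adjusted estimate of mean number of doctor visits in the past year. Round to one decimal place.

Class response rates: owner-occupied 30/100 = 30%, private rental 112/320 = 35%, social housing 156/240 = 65%, other tenure 56/140 = 40%.
Each respondent's weight = sampled/responded in their class; summing within a class gives n_sampled, so:
  owner-occupied: 100 × 6.5 = 650
  private rental: 320 × 1 = 320
  social housing: 240 × 7.5 = 1800
  other tenure: 140 × 1.5 = 210
Adjusted estimate = 2980 / 800 = 3.725 → 3.7.

3.7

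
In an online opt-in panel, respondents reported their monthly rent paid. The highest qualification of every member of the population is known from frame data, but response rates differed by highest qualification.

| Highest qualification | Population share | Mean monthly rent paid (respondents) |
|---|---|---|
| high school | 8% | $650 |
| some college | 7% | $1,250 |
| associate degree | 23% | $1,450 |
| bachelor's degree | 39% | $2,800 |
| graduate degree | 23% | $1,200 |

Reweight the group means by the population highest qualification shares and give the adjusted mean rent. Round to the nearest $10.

Reweight to the known highest qualification distribution:
  high school: 0.08 × 650 = 52
  some college: 0.07 × 1250 = 87.5
  associate degree: 0.23 × 1450 = 333.5
  bachelor's degree: 0.39 × 2800 = 1092
  graduate degree: 0.23 × 1200 = 276
Post-stratified estimate = 1841 → $1,840.

$1,840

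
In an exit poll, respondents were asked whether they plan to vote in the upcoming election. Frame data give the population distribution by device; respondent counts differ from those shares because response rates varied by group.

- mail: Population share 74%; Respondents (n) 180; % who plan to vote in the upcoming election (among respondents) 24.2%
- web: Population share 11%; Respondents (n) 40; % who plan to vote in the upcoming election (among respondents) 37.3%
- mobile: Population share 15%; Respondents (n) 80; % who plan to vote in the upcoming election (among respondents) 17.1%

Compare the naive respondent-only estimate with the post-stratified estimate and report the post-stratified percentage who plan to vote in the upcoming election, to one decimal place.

Without adjustment, the pooled respondent share is:
  (180/300)×24.2 + (40/300)×37.3 + (80/300)×17.1 = 24.0533%
Reweighting by population device shares:
  0.74×24.2 + 0.11×37.3 + 0.15×17.1 = 24.576%

24.6%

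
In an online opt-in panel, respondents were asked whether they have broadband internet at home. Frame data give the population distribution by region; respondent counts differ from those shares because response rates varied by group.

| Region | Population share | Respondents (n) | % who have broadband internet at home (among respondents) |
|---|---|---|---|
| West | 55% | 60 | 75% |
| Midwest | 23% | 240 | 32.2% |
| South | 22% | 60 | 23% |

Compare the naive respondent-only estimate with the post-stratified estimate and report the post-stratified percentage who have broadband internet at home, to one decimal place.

Without adjustment, the pooled respondent share is:
  (60/360)×75 + (240/360)×32.2 + (60/360)×23 = 37.8%
Post-stratifying to population shares instead:
  0.55×75 + 0.23×32.2 + 0.22×23 = 53.716%

53.7%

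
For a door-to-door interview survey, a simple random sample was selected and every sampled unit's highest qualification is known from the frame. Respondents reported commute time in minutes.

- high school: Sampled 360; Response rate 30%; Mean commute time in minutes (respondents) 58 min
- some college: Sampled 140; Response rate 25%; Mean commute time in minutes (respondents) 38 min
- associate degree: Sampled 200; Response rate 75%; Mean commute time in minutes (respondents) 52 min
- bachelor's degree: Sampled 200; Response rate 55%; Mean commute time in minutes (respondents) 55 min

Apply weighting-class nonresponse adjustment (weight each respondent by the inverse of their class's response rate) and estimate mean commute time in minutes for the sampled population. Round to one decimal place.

52.9

Each respondent's weight = sampled/responded in their class; summing within a class gives n_sampled, so:
  high school: 360 × 58 = 20,880
  some college: 140 × 38 = 5320
  associate degree: 200 × 52 = 10,400
  bachelor's degree: 200 × 55 = 11,000
Adjusted estimate = 47,600 / 900 = 52.8889 → 52.9.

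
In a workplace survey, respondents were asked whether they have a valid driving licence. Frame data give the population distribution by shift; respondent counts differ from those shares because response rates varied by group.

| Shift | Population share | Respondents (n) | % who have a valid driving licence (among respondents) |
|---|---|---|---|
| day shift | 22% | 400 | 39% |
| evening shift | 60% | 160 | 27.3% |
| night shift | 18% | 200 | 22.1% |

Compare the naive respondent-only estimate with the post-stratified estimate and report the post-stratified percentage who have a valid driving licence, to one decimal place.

28.9%

Naive respondent-only estimate (weights = respondent counts):
  (400/760)×39 + (160/760)×27.3 + (200/760)×22.1 = 32.0895%
Post-stratifying to population shares instead:
  0.22×39 + 0.6×27.3 + 0.18×22.1 = 28.938%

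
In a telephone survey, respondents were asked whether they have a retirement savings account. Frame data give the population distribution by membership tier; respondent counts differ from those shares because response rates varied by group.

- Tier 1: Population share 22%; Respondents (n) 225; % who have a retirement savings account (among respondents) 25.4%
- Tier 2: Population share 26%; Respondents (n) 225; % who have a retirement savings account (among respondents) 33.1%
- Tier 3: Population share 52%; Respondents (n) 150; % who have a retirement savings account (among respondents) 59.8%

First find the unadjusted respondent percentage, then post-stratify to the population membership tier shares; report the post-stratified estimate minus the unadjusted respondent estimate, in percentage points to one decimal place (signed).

+8.4 percentage points

Naive respondent-only estimate (weights = respondent counts):
  (225/600)×25.4 + (225/600)×33.1 + (150/600)×59.8 = 36.8875%
Post-stratifying to population shares instead:
  0.22×25.4 + 0.26×33.1 + 0.52×59.8 = 45.29%
Difference = 45.29 − 36.8875 = 8.4025 pp.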